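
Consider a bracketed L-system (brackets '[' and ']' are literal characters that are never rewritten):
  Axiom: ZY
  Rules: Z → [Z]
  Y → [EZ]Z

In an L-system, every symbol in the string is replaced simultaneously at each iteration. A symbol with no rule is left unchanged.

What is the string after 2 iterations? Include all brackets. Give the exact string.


Answer: [[Z]][E[Z]][Z]

Derivation:
Step 0: ZY
Step 1: [Z][EZ]Z
Step 2: [[Z]][E[Z]][Z]


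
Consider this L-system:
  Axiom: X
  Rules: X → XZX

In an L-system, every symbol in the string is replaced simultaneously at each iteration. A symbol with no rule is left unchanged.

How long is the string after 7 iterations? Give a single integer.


Answer: 255

Derivation:
Step 0: length = 1
Step 1: length = 3
Step 2: length = 7
Step 3: length = 15
Step 4: length = 31
Step 5: length = 63
Step 6: length = 127
Step 7: length = 255


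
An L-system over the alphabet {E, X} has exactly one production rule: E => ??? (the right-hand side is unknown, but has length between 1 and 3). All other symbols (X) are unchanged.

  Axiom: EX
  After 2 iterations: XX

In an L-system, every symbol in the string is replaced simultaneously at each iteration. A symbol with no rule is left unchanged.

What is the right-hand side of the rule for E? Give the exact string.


Trying E => X:
  Step 0: EX
  Step 1: XX
  Step 2: XX
Matches the given result.

Answer: X


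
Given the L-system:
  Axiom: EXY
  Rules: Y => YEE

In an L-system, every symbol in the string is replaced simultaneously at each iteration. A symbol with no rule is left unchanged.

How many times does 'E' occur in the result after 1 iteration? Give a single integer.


Step 0: EXY  (1 'E')
Step 1: EXYEE  (3 'E')

Answer: 3


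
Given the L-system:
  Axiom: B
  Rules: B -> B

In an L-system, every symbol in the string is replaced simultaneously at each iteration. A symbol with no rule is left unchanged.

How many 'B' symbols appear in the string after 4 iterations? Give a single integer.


Step 0: B  (1 'B')
Step 1: B  (1 'B')
Step 2: B  (1 'B')
Step 3: B  (1 'B')
Step 4: B  (1 'B')

Answer: 1


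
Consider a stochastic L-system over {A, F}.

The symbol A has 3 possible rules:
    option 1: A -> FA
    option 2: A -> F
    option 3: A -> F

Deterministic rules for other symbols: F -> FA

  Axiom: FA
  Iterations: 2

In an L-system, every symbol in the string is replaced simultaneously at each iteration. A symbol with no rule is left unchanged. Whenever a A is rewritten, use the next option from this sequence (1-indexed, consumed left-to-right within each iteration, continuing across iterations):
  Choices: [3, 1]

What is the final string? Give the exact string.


Step 0: FA
Step 1: FAF  (used choices [3])
Step 2: FAFAFA  (used choices [1])

Answer: FAFAFA


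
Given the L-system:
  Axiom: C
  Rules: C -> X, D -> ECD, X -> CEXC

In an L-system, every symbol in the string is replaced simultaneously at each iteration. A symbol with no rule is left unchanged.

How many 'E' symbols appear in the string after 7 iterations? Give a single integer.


Step 0: C  (0 'E')
Step 1: X  (0 'E')
Step 2: CEXC  (1 'E')
Step 3: XECEXCX  (2 'E')
Step 4: CEXCEXECEXCXCEXC  (5 'E')
Step 5: XECEXCXECEXCEXECEXCXCEXCXECEXCX  (10 'E')
Step 6: CEXCEXECEXCXCEXCEXECEXCXECEXCEXECEXCXCEXCXECEXCXCEXCEXECEXCXCEXC  (21 'E')
Step 7: XECEXCXECEXCEXECEXCXCEXCXECEXCXECEXCEXECEXCXCEXCEXECEXCXECEXCEXECEXCXCEXCXECEXCXCEXCEXECEXCXCEXCXECEXCXECEXCEXECEXCXCEXCXECEXCX  (42 'E')

Answer: 42


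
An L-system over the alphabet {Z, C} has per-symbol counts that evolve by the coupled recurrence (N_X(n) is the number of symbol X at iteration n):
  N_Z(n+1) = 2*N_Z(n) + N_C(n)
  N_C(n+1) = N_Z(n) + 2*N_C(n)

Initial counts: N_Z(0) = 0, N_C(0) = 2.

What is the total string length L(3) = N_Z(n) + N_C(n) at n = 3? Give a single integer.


Answer: 54

Derivation:
Step 0: N_Z=0, N_C=2, L=2
Step 1: N_Z=2, N_C=4, L=6
Step 2: N_Z=8, N_C=10, L=18
Step 3: N_Z=26, N_C=28, L=54


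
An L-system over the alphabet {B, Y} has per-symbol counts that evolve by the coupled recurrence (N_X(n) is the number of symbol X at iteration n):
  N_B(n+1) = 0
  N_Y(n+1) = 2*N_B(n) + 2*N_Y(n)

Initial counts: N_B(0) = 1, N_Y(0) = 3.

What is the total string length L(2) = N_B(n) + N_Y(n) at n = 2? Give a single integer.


Answer: 16

Derivation:
Step 0: N_B=1, N_Y=3, L=4
Step 1: N_B=0, N_Y=8, L=8
Step 2: N_B=0, N_Y=16, L=16


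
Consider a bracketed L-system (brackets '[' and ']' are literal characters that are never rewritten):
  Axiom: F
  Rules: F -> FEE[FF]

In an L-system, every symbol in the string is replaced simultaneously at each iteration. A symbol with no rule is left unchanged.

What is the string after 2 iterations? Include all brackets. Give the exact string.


Step 0: F
Step 1: FEE[FF]
Step 2: FEE[FF]EE[FEE[FF]FEE[FF]]

Answer: FEE[FF]EE[FEE[FF]FEE[FF]]


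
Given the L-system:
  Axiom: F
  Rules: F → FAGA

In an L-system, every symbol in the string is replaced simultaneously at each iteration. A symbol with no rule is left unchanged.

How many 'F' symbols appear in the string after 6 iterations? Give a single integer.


Answer: 1

Derivation:
Step 0: F  (1 'F')
Step 1: FAGA  (1 'F')
Step 2: FAGAAGA  (1 'F')
Step 3: FAGAAGAAGA  (1 'F')
Step 4: FAGAAGAAGAAGA  (1 'F')
Step 5: FAGAAGAAGAAGAAGA  (1 'F')
Step 6: FAGAAGAAGAAGAAGAAGA  (1 'F')


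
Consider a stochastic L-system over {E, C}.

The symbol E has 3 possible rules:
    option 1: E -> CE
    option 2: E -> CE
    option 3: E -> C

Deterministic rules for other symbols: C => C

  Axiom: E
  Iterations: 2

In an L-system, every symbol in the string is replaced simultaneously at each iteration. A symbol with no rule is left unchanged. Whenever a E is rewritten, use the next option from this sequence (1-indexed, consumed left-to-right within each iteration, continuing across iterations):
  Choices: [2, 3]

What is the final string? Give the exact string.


Step 0: E
Step 1: CE  (used choices [2])
Step 2: CC  (used choices [3])

Answer: CC


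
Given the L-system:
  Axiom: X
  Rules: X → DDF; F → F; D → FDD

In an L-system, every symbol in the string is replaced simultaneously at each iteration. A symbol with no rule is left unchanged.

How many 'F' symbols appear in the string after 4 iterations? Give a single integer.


Step 0: X  (0 'F')
Step 1: DDF  (1 'F')
Step 2: FDDFDDF  (3 'F')
Step 3: FFDDFDDFFDDFDDF  (7 'F')
Step 4: FFFDDFDDFFDDFDDFFFDDFDDFFDDFDDF  (15 'F')

Answer: 15


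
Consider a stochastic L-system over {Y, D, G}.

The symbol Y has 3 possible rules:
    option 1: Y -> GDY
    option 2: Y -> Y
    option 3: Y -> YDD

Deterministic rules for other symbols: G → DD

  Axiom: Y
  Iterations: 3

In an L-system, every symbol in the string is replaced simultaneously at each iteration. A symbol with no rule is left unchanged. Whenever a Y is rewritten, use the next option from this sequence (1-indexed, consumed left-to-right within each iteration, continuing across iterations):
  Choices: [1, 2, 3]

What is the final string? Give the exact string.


Step 0: Y
Step 1: GDY  (used choices [1])
Step 2: DDDY  (used choices [2])
Step 3: DDDYDD  (used choices [3])

Answer: DDDYDD


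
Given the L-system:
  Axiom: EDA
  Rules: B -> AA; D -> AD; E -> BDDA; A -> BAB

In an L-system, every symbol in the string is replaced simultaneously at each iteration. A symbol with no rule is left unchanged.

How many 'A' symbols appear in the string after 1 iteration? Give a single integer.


Step 0: EDA  (1 'A')
Step 1: BDDAADBAB  (3 'A')

Answer: 3


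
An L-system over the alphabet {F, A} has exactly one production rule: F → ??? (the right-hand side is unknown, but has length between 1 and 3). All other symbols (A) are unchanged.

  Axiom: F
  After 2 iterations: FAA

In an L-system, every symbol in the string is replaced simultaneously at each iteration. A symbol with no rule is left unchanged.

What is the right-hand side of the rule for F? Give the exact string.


Trying F → FA:
  Step 0: F
  Step 1: FA
  Step 2: FAA
Matches the given result.

Answer: FA


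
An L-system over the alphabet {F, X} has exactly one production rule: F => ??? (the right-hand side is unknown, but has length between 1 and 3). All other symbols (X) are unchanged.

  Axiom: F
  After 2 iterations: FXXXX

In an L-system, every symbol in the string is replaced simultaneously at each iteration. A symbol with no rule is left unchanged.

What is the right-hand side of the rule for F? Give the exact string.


Trying F => FXX:
  Step 0: F
  Step 1: FXX
  Step 2: FXXXX
Matches the given result.

Answer: FXX


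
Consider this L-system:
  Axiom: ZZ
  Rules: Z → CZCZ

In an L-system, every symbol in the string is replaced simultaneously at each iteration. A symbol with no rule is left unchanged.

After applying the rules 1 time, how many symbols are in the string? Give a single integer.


Answer: 8

Derivation:
Step 0: length = 2
Step 1: length = 8


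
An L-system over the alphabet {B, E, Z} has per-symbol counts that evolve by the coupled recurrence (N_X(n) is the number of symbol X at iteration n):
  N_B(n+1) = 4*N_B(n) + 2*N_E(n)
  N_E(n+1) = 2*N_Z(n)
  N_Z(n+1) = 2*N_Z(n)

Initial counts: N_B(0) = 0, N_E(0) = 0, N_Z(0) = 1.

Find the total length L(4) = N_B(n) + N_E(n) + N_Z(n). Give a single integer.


Step 0: N_B=0, N_E=0, N_Z=1, L=1
Step 1: N_B=0, N_E=2, N_Z=2, L=4
Step 2: N_B=4, N_E=4, N_Z=4, L=12
Step 3: N_B=24, N_E=8, N_Z=8, L=40
Step 4: N_B=112, N_E=16, N_Z=16, L=144

Answer: 144


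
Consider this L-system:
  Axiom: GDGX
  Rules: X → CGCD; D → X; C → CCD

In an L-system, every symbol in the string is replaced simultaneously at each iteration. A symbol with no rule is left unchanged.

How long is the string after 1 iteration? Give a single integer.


Answer: 7

Derivation:
Step 0: length = 4
Step 1: length = 7


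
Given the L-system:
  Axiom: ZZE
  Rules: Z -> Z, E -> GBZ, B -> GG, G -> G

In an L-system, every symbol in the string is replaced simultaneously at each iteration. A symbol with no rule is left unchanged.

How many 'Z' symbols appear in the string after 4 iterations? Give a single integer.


Step 0: ZZE  (2 'Z')
Step 1: ZZGBZ  (3 'Z')
Step 2: ZZGGGZ  (3 'Z')
Step 3: ZZGGGZ  (3 'Z')
Step 4: ZZGGGZ  (3 'Z')

Answer: 3


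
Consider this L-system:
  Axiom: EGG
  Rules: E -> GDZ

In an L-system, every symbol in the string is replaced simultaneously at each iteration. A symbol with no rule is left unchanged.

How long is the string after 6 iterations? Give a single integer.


Answer: 5

Derivation:
Step 0: length = 3
Step 1: length = 5
Step 2: length = 5
Step 3: length = 5
Step 4: length = 5
Step 5: length = 5
Step 6: length = 5


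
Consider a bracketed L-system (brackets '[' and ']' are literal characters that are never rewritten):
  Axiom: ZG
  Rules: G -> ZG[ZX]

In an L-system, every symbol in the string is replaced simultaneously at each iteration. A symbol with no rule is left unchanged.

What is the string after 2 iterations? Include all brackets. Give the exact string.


Answer: ZZZG[ZX][ZX]

Derivation:
Step 0: ZG
Step 1: ZZG[ZX]
Step 2: ZZZG[ZX][ZX]


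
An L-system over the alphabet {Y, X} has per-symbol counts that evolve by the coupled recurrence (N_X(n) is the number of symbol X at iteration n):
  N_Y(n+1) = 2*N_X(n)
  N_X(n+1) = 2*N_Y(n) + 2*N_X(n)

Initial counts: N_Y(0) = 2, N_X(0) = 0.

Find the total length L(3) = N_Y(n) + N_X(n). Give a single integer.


Step 0: N_Y=2, N_X=0, L=2
Step 1: N_Y=0, N_X=4, L=4
Step 2: N_Y=8, N_X=8, L=16
Step 3: N_Y=16, N_X=32, L=48

Answer: 48


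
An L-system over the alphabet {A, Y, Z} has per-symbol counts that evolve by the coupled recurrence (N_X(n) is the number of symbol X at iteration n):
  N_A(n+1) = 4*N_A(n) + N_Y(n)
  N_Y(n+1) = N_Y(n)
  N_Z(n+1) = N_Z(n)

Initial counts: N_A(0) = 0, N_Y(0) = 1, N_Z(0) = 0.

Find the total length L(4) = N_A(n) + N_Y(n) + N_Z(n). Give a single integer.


Step 0: N_A=0, N_Y=1, N_Z=0, L=1
Step 1: N_A=1, N_Y=1, N_Z=0, L=2
Step 2: N_A=5, N_Y=1, N_Z=0, L=6
Step 3: N_A=21, N_Y=1, N_Z=0, L=22
Step 4: N_A=85, N_Y=1, N_Z=0, L=86

Answer: 86


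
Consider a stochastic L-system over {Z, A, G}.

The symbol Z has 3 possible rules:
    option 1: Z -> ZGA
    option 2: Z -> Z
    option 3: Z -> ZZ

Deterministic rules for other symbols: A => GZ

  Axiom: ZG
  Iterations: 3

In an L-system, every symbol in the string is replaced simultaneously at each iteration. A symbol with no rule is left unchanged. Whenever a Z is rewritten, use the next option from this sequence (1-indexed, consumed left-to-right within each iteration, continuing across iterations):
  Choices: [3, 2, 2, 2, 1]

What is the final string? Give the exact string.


Answer: ZZGAG

Derivation:
Step 0: ZG
Step 1: ZZG  (used choices [3])
Step 2: ZZG  (used choices [2, 2])
Step 3: ZZGAG  (used choices [2, 1])


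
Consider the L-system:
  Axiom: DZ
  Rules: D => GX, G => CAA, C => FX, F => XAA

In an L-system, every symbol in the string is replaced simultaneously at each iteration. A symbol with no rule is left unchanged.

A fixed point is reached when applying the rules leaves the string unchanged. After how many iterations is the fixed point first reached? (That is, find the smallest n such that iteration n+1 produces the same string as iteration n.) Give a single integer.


Step 0: DZ
Step 1: GXZ
Step 2: CAAXZ
Step 3: FXAAXZ
Step 4: XAAXAAXZ
Step 5: XAAXAAXZ  (unchanged — fixed point at step 4)

Answer: 4


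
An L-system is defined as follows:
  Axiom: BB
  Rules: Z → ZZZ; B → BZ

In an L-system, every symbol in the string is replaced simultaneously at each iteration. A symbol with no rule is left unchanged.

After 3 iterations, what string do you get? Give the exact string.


Step 0: BB
Step 1: BZBZ
Step 2: BZZZZBZZZZ
Step 3: BZZZZZZZZZZZZZBZZZZZZZZZZZZZ

Answer: BZZZZZZZZZZZZZBZZZZZZZZZZZZZ


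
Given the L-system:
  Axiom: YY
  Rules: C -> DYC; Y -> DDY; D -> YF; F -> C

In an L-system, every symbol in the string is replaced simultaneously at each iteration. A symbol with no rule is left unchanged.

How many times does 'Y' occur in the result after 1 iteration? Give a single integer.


Answer: 2

Derivation:
Step 0: YY  (2 'Y')
Step 1: DDYDDY  (2 'Y')


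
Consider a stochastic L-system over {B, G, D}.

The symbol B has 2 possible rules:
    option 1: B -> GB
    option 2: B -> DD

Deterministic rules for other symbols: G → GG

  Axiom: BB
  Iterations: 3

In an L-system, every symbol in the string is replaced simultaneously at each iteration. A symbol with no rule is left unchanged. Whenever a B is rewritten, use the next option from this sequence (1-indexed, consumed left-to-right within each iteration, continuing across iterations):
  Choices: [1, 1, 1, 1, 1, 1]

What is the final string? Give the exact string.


Step 0: BB
Step 1: GBGB  (used choices [1, 1])
Step 2: GGGBGGGB  (used choices [1, 1])
Step 3: GGGGGGGBGGGGGGGB  (used choices [1, 1])

Answer: GGGGGGGBGGGGGGGB


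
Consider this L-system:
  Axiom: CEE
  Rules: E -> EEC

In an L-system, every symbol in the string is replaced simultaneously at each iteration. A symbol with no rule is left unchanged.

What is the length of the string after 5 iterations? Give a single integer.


Answer: 127

Derivation:
Step 0: length = 3
Step 1: length = 7
Step 2: length = 15
Step 3: length = 31
Step 4: length = 63
Step 5: length = 127


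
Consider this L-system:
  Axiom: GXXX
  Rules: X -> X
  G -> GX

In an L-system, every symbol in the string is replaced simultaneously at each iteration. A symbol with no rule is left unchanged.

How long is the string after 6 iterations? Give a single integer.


Answer: 10

Derivation:
Step 0: length = 4
Step 1: length = 5
Step 2: length = 6
Step 3: length = 7
Step 4: length = 8
Step 5: length = 9
Step 6: length = 10


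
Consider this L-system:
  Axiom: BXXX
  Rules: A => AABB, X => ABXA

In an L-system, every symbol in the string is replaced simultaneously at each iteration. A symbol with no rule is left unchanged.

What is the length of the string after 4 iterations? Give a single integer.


Answer: 238

Derivation:
Step 0: length = 4
Step 1: length = 13
Step 2: length = 40
Step 3: length = 103
Step 4: length = 238


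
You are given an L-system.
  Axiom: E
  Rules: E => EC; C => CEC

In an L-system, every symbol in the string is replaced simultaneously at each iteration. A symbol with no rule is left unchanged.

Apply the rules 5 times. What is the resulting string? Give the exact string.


Step 0: E
Step 1: EC
Step 2: ECCEC
Step 3: ECCECCECECCEC
Step 4: ECCECCECECCECCECECCECECCECCECECCEC
Step 5: ECCECCECECCECCECECCECECCECCECECCECCECECCECECCECCECECCECECCECCECECCECCECECCECECCECCECECCEC

Answer: ECCECCECECCECCECECCECECCECCECECCECCECECCECECCECCECECCECECCECCECECCECCECECCECECCECCECECCEC


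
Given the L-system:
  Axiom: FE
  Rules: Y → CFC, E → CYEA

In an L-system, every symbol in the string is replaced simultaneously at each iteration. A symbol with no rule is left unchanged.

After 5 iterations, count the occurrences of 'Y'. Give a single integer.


Answer: 1

Derivation:
Step 0: FE  (0 'Y')
Step 1: FCYEA  (1 'Y')
Step 2: FCCFCCYEAA  (1 'Y')
Step 3: FCCFCCCFCCYEAAA  (1 'Y')
Step 4: FCCFCCCFCCCFCCYEAAAA  (1 'Y')
Step 5: FCCFCCCFCCCFCCCFCCYEAAAAA  (1 'Y')


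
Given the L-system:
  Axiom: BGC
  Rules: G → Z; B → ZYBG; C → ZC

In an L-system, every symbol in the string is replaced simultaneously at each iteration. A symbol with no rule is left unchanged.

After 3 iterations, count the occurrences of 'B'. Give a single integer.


Answer: 1

Derivation:
Step 0: BGC  (1 'B')
Step 1: ZYBGZZC  (1 'B')
Step 2: ZYZYBGZZZZC  (1 'B')
Step 3: ZYZYZYBGZZZZZZC  (1 'B')


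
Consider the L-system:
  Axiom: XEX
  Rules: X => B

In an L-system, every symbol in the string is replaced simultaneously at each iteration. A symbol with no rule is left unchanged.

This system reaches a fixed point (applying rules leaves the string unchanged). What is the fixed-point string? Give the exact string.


Answer: BEB

Derivation:
Step 0: XEX
Step 1: BEB
Step 2: BEB  (unchanged — fixed point at step 1)


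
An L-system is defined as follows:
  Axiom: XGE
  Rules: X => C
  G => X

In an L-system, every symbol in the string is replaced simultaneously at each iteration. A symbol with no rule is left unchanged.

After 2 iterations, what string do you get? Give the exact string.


Step 0: XGE
Step 1: CXE
Step 2: CCE

Answer: CCE


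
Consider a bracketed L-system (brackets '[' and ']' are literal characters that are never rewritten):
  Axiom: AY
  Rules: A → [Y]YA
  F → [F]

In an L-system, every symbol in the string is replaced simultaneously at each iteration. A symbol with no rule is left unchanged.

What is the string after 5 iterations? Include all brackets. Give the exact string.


Answer: [Y]Y[Y]Y[Y]Y[Y]Y[Y]YAY

Derivation:
Step 0: AY
Step 1: [Y]YAY
Step 2: [Y]Y[Y]YAY
Step 3: [Y]Y[Y]Y[Y]YAY
Step 4: [Y]Y[Y]Y[Y]Y[Y]YAY
Step 5: [Y]Y[Y]Y[Y]Y[Y]Y[Y]YAY


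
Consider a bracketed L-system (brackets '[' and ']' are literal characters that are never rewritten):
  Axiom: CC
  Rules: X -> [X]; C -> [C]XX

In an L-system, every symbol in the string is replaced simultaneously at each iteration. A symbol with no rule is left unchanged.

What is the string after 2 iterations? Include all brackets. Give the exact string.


Step 0: CC
Step 1: [C]XX[C]XX
Step 2: [[C]XX][X][X][[C]XX][X][X]

Answer: [[C]XX][X][X][[C]XX][X][X]


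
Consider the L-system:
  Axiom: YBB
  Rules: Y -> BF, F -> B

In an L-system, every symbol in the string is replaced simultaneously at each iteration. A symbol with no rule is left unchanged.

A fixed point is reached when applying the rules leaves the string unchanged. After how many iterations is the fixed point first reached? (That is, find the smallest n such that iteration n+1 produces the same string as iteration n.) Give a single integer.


Answer: 2

Derivation:
Step 0: YBB
Step 1: BFBB
Step 2: BBBB
Step 3: BBBB  (unchanged — fixed point at step 2)


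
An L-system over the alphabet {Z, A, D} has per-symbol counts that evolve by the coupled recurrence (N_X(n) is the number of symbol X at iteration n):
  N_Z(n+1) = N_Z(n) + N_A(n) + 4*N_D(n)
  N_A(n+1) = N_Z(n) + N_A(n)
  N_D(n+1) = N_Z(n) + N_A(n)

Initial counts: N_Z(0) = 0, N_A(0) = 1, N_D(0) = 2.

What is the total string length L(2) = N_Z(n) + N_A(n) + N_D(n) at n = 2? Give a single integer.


Answer: 34

Derivation:
Step 0: N_Z=0, N_A=1, N_D=2, L=3
Step 1: N_Z=9, N_A=1, N_D=1, L=11
Step 2: N_Z=14, N_A=10, N_D=10, L=34


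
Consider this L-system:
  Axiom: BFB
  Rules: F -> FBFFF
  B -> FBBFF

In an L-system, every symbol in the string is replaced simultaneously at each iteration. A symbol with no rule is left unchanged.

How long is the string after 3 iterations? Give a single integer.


Answer: 375

Derivation:
Step 0: length = 3
Step 1: length = 15
Step 2: length = 75
Step 3: length = 375


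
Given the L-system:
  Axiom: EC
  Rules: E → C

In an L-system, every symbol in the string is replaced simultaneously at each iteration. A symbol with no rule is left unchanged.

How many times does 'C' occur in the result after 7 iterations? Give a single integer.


Answer: 2

Derivation:
Step 0: EC  (1 'C')
Step 1: CC  (2 'C')
Step 2: CC  (2 'C')
Step 3: CC  (2 'C')
Step 4: CC  (2 'C')
Step 5: CC  (2 'C')
Step 6: CC  (2 'C')
Step 7: CC  (2 'C')


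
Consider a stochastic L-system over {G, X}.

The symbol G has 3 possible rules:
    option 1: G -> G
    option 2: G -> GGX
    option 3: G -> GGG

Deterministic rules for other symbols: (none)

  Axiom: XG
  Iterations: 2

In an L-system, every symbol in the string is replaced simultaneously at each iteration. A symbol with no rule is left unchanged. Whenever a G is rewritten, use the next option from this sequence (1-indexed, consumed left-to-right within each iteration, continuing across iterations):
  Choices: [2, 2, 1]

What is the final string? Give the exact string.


Answer: XGGXGX

Derivation:
Step 0: XG
Step 1: XGGX  (used choices [2])
Step 2: XGGXGX  (used choices [2, 1])


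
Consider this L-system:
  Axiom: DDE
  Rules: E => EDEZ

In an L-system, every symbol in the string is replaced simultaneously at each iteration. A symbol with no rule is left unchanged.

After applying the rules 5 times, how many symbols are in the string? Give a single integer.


Step 0: length = 3
Step 1: length = 6
Step 2: length = 12
Step 3: length = 24
Step 4: length = 48
Step 5: length = 96

Answer: 96


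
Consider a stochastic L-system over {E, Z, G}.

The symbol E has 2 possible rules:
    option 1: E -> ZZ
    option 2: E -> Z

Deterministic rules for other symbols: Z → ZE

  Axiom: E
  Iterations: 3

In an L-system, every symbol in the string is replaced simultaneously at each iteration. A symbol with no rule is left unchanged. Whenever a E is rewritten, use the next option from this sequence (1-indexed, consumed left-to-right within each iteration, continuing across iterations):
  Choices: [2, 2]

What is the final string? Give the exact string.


Answer: ZEZ

Derivation:
Step 0: E
Step 1: Z  (used choices [2])
Step 2: ZE  (used choices [])
Step 3: ZEZ  (used choices [2])


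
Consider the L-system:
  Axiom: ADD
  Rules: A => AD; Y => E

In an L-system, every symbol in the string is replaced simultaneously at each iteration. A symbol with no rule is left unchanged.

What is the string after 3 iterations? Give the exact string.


Answer: ADDDDD

Derivation:
Step 0: ADD
Step 1: ADDD
Step 2: ADDDD
Step 3: ADDDDD


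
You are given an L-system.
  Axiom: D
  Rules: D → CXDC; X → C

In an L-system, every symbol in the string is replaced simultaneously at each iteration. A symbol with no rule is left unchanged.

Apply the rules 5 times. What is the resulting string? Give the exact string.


Answer: CCCCCCCCCXDCCCCC

Derivation:
Step 0: D
Step 1: CXDC
Step 2: CCCXDCC
Step 3: CCCCCXDCCC
Step 4: CCCCCCCXDCCCC
Step 5: CCCCCCCCCXDCCCCC


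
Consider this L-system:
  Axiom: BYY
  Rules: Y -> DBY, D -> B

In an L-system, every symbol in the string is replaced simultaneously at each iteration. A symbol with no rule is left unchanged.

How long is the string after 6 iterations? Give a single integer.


Step 0: length = 3
Step 1: length = 7
Step 2: length = 11
Step 3: length = 15
Step 4: length = 19
Step 5: length = 23
Step 6: length = 27

Answer: 27


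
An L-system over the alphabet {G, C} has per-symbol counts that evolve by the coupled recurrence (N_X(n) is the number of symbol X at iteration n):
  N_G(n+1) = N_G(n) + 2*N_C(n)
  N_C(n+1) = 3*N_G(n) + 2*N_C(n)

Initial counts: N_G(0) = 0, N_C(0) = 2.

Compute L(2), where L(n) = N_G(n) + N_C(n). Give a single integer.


Step 0: N_G=0, N_C=2, L=2
Step 1: N_G=4, N_C=4, L=8
Step 2: N_G=12, N_C=20, L=32

Answer: 32


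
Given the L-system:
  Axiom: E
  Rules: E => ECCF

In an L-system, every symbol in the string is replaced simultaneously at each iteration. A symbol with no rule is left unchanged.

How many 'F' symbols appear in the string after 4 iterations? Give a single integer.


Step 0: E  (0 'F')
Step 1: ECCF  (1 'F')
Step 2: ECCFCCF  (2 'F')
Step 3: ECCFCCFCCF  (3 'F')
Step 4: ECCFCCFCCFCCF  (4 'F')

Answer: 4


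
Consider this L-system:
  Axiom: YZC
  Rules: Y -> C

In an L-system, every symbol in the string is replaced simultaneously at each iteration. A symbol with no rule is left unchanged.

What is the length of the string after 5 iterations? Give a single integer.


Answer: 3

Derivation:
Step 0: length = 3
Step 1: length = 3
Step 2: length = 3
Step 3: length = 3
Step 4: length = 3
Step 5: length = 3


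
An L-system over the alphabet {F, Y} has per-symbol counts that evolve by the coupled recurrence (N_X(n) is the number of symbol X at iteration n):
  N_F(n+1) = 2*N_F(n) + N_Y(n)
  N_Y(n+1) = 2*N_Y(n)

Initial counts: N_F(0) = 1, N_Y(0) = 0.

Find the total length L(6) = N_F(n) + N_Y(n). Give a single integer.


Step 0: N_F=1, N_Y=0, L=1
Step 1: N_F=2, N_Y=0, L=2
Step 2: N_F=4, N_Y=0, L=4
Step 3: N_F=8, N_Y=0, L=8
Step 4: N_F=16, N_Y=0, L=16
Step 5: N_F=32, N_Y=0, L=32
Step 6: N_F=64, N_Y=0, L=64

Answer: 64


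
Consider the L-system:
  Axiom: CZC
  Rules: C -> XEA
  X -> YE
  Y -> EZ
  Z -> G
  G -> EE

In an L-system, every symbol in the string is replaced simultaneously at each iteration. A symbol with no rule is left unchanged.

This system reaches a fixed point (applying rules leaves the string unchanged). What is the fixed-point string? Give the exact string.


Answer: EEEEEAEEEEEEEA

Derivation:
Step 0: CZC
Step 1: XEAGXEA
Step 2: YEEAEEYEEA
Step 3: EZEEAEEEZEEA
Step 4: EGEEAEEEGEEA
Step 5: EEEEEAEEEEEEEA
Step 6: EEEEEAEEEEEEEA  (unchanged — fixed point at step 5)


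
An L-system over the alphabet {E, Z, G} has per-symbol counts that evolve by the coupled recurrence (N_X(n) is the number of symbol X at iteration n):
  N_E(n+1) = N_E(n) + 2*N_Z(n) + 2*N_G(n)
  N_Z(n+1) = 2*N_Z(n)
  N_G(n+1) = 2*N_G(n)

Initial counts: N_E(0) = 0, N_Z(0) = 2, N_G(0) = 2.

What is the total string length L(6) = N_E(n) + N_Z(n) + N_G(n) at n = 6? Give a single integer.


Step 0: N_E=0, N_Z=2, N_G=2, L=4
Step 1: N_E=8, N_Z=4, N_G=4, L=16
Step 2: N_E=24, N_Z=8, N_G=8, L=40
Step 3: N_E=56, N_Z=16, N_G=16, L=88
Step 4: N_E=120, N_Z=32, N_G=32, L=184
Step 5: N_E=248, N_Z=64, N_G=64, L=376
Step 6: N_E=504, N_Z=128, N_G=128, L=760

Answer: 760


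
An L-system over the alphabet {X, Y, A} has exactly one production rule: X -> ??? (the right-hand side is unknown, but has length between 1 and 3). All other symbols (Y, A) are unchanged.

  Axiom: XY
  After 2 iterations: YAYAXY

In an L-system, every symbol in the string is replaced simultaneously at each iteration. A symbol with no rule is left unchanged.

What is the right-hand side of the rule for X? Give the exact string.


Answer: YAX

Derivation:
Trying X -> YAX:
  Step 0: XY
  Step 1: YAXY
  Step 2: YAYAXY
Matches the given result.


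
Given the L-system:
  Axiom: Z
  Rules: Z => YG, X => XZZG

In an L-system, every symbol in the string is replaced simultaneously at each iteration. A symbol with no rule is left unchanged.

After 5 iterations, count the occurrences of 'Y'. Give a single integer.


Answer: 1

Derivation:
Step 0: Z  (0 'Y')
Step 1: YG  (1 'Y')
Step 2: YG  (1 'Y')
Step 3: YG  (1 'Y')
Step 4: YG  (1 'Y')
Step 5: YG  (1 'Y')


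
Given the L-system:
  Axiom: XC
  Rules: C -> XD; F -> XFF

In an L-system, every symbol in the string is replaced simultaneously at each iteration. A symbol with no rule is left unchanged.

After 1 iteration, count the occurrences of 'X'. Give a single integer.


Answer: 2

Derivation:
Step 0: XC  (1 'X')
Step 1: XXD  (2 'X')


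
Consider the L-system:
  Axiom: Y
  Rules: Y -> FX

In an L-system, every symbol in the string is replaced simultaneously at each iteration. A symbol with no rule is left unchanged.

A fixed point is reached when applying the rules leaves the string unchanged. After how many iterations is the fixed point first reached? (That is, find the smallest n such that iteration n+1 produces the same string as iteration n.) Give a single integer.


Step 0: Y
Step 1: FX
Step 2: FX  (unchanged — fixed point at step 1)

Answer: 1


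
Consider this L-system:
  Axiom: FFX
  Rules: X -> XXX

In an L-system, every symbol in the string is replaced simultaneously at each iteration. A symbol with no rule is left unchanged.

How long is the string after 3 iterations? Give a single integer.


Step 0: length = 3
Step 1: length = 5
Step 2: length = 11
Step 3: length = 29

Answer: 29


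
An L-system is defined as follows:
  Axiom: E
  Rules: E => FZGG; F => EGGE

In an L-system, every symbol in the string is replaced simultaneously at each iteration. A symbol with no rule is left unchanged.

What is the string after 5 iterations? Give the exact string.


Answer: FZGGGGFZGGZGGGGFZGGGGFZGGZGGZGG

Derivation:
Step 0: E
Step 1: FZGG
Step 2: EGGEZGG
Step 3: FZGGGGFZGGZGG
Step 4: EGGEZGGGGEGGEZGGZGG
Step 5: FZGGGGFZGGZGGGGFZGGGGFZGGZGGZGG


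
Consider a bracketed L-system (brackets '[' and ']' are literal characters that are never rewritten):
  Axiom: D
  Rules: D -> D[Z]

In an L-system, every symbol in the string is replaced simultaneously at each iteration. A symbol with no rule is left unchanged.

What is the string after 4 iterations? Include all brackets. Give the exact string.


Answer: D[Z][Z][Z][Z]

Derivation:
Step 0: D
Step 1: D[Z]
Step 2: D[Z][Z]
Step 3: D[Z][Z][Z]
Step 4: D[Z][Z][Z][Z]


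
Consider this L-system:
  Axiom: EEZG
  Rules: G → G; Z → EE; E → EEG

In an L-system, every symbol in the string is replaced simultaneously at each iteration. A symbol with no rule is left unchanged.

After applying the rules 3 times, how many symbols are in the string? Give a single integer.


Step 0: length = 4
Step 1: length = 9
Step 2: length = 21
Step 3: length = 45

Answer: 45


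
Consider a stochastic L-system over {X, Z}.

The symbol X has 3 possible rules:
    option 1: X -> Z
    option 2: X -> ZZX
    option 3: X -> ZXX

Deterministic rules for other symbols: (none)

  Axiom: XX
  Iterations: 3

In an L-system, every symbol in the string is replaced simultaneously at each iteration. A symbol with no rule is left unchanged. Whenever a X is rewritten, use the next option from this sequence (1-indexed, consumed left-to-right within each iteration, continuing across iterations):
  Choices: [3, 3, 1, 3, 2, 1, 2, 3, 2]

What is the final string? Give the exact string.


Step 0: XX
Step 1: ZXXZXX  (used choices [3, 3])
Step 2: ZZZXXZZZXZ  (used choices [1, 3, 2, 1])
Step 3: ZZZZZXZXXZZZZZXZ  (used choices [2, 3, 2])

Answer: ZZZZZXZXXZZZZZXZ


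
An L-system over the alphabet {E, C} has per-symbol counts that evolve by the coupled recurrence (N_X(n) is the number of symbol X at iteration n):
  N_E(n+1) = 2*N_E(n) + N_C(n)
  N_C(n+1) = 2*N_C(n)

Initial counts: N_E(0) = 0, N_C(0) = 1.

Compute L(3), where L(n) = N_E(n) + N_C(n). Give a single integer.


Step 0: N_E=0, N_C=1, L=1
Step 1: N_E=1, N_C=2, L=3
Step 2: N_E=4, N_C=4, L=8
Step 3: N_E=12, N_C=8, L=20

Answer: 20


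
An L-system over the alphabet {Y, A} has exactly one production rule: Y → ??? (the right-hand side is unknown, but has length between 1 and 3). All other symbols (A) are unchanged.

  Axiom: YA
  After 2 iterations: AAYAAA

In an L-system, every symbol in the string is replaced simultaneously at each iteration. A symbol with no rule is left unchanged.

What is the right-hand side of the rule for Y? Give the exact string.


Trying Y → AYA:
  Step 0: YA
  Step 1: AYAA
  Step 2: AAYAAA
Matches the given result.

Answer: AYA


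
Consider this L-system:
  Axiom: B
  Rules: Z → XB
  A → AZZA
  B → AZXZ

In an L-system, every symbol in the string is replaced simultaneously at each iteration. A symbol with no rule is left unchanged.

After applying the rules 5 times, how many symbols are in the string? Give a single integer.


Answer: 137

Derivation:
Step 0: length = 1
Step 1: length = 4
Step 2: length = 9
Step 3: length = 23
Step 4: length = 55
Step 5: length = 137


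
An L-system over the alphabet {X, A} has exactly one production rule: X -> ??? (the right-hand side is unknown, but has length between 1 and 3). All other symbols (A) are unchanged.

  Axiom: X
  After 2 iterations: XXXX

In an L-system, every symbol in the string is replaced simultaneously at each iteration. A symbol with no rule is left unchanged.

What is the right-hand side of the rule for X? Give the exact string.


Trying X -> XX:
  Step 0: X
  Step 1: XX
  Step 2: XXXX
Matches the given result.

Answer: XX


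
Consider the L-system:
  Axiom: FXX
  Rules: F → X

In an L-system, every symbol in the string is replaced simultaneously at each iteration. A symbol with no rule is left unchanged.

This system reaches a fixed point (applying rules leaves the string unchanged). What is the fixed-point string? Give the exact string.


Step 0: FXX
Step 1: XXX
Step 2: XXX  (unchanged — fixed point at step 1)

Answer: XXX


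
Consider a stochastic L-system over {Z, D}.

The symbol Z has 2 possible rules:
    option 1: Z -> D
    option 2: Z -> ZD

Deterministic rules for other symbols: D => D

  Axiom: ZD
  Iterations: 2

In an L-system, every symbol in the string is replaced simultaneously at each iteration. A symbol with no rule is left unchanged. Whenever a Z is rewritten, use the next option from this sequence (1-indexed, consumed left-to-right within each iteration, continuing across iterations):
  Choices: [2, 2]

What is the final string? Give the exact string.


Step 0: ZD
Step 1: ZDD  (used choices [2])
Step 2: ZDDD  (used choices [2])

Answer: ZDDD


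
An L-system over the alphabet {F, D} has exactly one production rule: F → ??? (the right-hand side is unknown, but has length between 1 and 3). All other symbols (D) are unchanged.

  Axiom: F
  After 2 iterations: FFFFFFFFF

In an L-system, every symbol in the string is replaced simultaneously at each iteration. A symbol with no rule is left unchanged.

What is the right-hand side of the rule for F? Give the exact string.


Answer: FFF

Derivation:
Trying F → FFF:
  Step 0: F
  Step 1: FFF
  Step 2: FFFFFFFFF
Matches the given result.


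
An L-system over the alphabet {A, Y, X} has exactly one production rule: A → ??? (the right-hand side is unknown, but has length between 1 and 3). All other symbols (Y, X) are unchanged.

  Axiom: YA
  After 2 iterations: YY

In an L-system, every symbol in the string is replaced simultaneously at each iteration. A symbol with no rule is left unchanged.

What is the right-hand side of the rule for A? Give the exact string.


Answer: Y

Derivation:
Trying A → Y:
  Step 0: YA
  Step 1: YY
  Step 2: YY
Matches the given result.


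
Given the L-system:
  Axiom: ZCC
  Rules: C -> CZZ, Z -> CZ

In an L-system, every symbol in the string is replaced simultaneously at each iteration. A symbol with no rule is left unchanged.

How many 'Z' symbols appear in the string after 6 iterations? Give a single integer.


Answer: 379

Derivation:
Step 0: ZCC  (1 'Z')
Step 1: CZCZZCZZ  (5 'Z')
Step 2: CZZCZCZZCZCZCZZCZCZ  (11 'Z')
Step 3: CZZCZCZCZZCZCZZCZCZCZZCZCZZCZCZZCZCZCZZCZCZZCZ  (27 'Z')
Step 4: CZZCZCZCZZCZCZZCZCZZCZCZCZZCZCZZCZCZCZZCZCZZCZCZZCZCZCZZCZCZZCZCZCZZCZCZZCZCZCZZCZCZZCZCZZCZCZCZZCZCZZCZCZCZZCZ  (65 'Z')
Step 5: CZZCZCZCZZCZCZZCZCZZCZCZCZZCZCZZCZCZCZZCZCZZCZCZCZZCZCZZCZCZZCZCZCZZCZCZZCZCZCZZCZCZZCZCZZCZCZCZZCZCZZCZCZCZZCZCZZCZCZCZZCZCZZCZCZZCZCZCZZCZCZZCZCZCZZCZCZZCZCZZCZCZCZZCZCZZCZCZCZZCZCZZCZCZZCZCZCZZCZCZZCZCZCZZCZCZZCZCZCZZCZCZZCZCZZCZCZCZZCZCZZCZCZCZZCZCZZCZCZZCZCZCZZCZ  (157 'Z')
Step 6: CZZCZCZCZZCZCZZCZCZZCZCZCZZCZCZZCZCZCZZCZCZZCZCZCZZCZCZZCZCZZCZCZCZZCZCZZCZCZCZZCZCZZCZCZZCZCZCZZCZCZZCZCZCZZCZCZZCZCZZCZCZCZZCZCZZCZCZCZZCZCZZCZCZCZZCZCZZCZCZZCZCZCZZCZCZZCZCZCZZCZCZZCZCZZCZCZCZZCZCZZCZCZCZZCZCZZCZCZCZZCZCZZCZCZZCZCZCZZCZCZZCZCZCZZCZCZZCZCZZCZCZCZZCZCZZCZCZCZZCZCZZCZCZZCZCZCZZCZCZZCZCZCZZCZCZZCZCZCZZCZCZZCZCZZCZCZCZZCZCZZCZCZCZZCZCZZCZCZZCZCZCZZCZCZZCZCZCZZCZCZZCZCZCZZCZCZZCZCZZCZCZCZZCZCZZCZCZCZZCZCZZCZCZZCZCZCZZCZCZZCZCZCZZCZCZZCZCZCZZCZCZZCZCZZCZCZCZZCZCZZCZCZCZZCZCZZCZCZZCZCZCZZCZCZZCZCZCZZCZCZZCZCZZCZCZCZZCZCZZCZCZCZZCZCZZCZCZCZZCZCZZCZCZZCZCZCZZCZCZZCZCZCZZCZCZZCZCZZCZCZCZZCZCZZCZCZCZZCZCZZCZCZCZZCZCZZCZCZZCZCZCZZCZ  (379 'Z')


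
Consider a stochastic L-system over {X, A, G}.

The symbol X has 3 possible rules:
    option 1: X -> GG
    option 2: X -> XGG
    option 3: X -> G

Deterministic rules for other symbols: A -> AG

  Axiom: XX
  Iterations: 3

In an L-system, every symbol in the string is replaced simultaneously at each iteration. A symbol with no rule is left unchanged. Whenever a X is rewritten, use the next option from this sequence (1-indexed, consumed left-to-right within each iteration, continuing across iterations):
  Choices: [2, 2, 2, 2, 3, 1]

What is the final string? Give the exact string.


Answer: GGGGGGGGGGG

Derivation:
Step 0: XX
Step 1: XGGXGG  (used choices [2, 2])
Step 2: XGGGGXGGGG  (used choices [2, 2])
Step 3: GGGGGGGGGGG  (used choices [3, 1])


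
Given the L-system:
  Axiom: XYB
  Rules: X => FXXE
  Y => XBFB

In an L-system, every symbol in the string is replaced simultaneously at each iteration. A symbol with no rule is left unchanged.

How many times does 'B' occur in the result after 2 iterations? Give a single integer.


Step 0: XYB  (1 'B')
Step 1: FXXEXBFBB  (3 'B')
Step 2: FFXXEFXXEEFXXEBFBB  (3 'B')

Answer: 3


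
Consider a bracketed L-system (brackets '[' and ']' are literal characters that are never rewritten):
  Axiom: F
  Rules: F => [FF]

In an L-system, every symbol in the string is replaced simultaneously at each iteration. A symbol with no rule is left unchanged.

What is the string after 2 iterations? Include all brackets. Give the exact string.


Answer: [[FF][FF]]

Derivation:
Step 0: F
Step 1: [FF]
Step 2: [[FF][FF]]


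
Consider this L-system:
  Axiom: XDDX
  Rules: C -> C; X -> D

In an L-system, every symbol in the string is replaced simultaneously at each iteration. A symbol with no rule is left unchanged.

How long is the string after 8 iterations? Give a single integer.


Step 0: length = 4
Step 1: length = 4
Step 2: length = 4
Step 3: length = 4
Step 4: length = 4
Step 5: length = 4
Step 6: length = 4
Step 7: length = 4
Step 8: length = 4

Answer: 4


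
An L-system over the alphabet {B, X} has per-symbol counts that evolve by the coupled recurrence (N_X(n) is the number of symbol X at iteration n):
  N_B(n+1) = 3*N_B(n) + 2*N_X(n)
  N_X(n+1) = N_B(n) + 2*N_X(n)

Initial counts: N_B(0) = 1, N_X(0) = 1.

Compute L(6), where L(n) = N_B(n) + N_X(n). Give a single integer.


Answer: 8192

Derivation:
Step 0: N_B=1, N_X=1, L=2
Step 1: N_B=5, N_X=3, L=8
Step 2: N_B=21, N_X=11, L=32
Step 3: N_B=85, N_X=43, L=128
Step 4: N_B=341, N_X=171, L=512
Step 5: N_B=1365, N_X=683, L=2048
Step 6: N_B=5461, N_X=2731, L=8192
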